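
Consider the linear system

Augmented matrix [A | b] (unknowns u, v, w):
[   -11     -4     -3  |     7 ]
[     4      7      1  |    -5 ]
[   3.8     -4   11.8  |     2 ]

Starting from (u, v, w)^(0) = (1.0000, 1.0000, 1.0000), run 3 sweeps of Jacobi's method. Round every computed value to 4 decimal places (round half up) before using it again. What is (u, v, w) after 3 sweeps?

Iteration 1:
  u = (7 - (-4)·1.0000 - (-3)·1.0000) / (-11) = -1.2727
  v = (-5 - (4)·1.0000 - (1)·1.0000) / (7) = -1.4286
  w = (2 - (3.8)·1.0000 - (-4)·1.0000) / (11.8) = 0.1864
Iteration 2:
  u = (7 - (-4)·-1.4286 - (-3)·0.1864) / (-11) = -0.1677
  v = (-5 - (4)·-1.2727 - (1)·0.1864) / (7) = -0.0137
  w = (2 - (3.8)·-1.2727 - (-4)·-1.4286) / (11.8) = 0.0951
Iteration 3:
  u = (7 - (-4)·-0.0137 - (-3)·0.0951) / (-11) = -0.6573
  v = (-5 - (4)·-0.1677 - (1)·0.0951) / (7) = -0.6320
  w = (2 - (3.8)·-0.1677 - (-4)·-0.0137) / (11.8) = 0.2189

(-0.6573, -0.6320, 0.2189)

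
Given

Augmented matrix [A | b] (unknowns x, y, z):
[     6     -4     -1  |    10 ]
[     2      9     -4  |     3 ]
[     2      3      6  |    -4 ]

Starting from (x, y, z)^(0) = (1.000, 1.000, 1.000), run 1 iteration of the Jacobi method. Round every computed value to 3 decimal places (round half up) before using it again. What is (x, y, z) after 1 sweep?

Iteration 1:
  x = (10 - (-4)·1.000 - (-1)·1.000) / (6) = 2.500
  y = (3 - (2)·1.000 - (-4)·1.000) / (9) = 0.556
  z = (-4 - (2)·1.000 - (3)·1.000) / (6) = -1.500

(2.500, 0.556, -1.500)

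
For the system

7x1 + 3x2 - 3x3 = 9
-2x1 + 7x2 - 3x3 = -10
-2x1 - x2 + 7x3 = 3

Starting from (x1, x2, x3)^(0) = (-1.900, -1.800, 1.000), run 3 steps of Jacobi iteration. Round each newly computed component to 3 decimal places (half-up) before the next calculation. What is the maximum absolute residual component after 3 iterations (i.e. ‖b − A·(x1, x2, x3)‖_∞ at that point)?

1.371

Iteration 1:
  x1 = (9 - (3)·-1.800 - (-3)·1.000) / (7) = 2.486
  x2 = (-10 - (-2)·-1.900 - (-3)·1.000) / (7) = -1.543
  x3 = (3 - (-2)·-1.900 - (-1)·-1.800) / (7) = -0.371
Iteration 2:
  x1 = (9 - (3)·-1.543 - (-3)·-0.371) / (7) = 1.788
  x2 = (-10 - (-2)·2.486 - (-3)·-0.371) / (7) = -0.877
  x3 = (3 - (-2)·2.486 - (-1)·-1.543) / (7) = 0.918
Iteration 3:
  x1 = (9 - (3)·-0.877 - (-3)·0.918) / (7) = 2.055
  x2 = (-10 - (-2)·1.788 - (-3)·0.918) / (7) = -0.524
  x3 = (3 - (-2)·1.788 - (-1)·-0.877) / (7) = 0.814
Residual b − A·x = (-1.371, 0.220, 0.888); ∞-norm = 1.371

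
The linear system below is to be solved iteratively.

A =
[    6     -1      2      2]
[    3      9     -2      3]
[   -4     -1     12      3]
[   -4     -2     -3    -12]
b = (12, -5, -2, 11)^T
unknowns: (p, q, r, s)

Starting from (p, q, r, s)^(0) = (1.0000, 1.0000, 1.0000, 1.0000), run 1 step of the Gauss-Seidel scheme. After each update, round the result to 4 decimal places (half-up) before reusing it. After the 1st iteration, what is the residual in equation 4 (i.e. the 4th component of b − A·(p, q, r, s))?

0.0005

Iteration 1:
  p = (12 - (-1)·1.0000 - (2)·1.0000 - (2)·1.0000) / (6) = 1.5000
  q = (-5 - (3)·1.5000 - (-2)·1.0000 - (3)·1.0000) / (9) = -1.1667
  r = (-2 - (-4)·1.5000 - (-1)·-1.1667 - (3)·1.0000) / (12) = -0.0139
  s = (11 - (-4)·1.5000 - (-2)·-1.1667 - (-3)·-0.0139) / (-12) = -1.2187
Residual b − A·x = (4.2985, 4.6286, 6.6562, 0.0005)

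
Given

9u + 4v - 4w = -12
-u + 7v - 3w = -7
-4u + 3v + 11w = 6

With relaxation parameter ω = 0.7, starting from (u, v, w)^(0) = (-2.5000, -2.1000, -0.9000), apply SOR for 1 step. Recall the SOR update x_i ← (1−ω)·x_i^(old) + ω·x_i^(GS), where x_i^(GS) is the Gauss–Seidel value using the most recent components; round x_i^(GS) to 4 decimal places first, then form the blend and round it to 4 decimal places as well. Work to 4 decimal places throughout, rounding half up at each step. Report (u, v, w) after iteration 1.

Iteration 1:
  u: GS value = (-12 - (4)·-2.1000 - (-4)·-0.9000) / (9) = -0.8000;  u ← (1−ω)·-2.5000 + ω·-0.8000 = -1.3100
  v: GS value = (-7 - (-1)·-1.3100 - (-3)·-0.9000) / (7) = -1.5729;  v ← (1−ω)·-2.1000 + ω·-1.5729 = -1.7310
  w: GS value = (6 - (-4)·-1.3100 - (3)·-1.7310) / (11) = 0.5412;  w ← (1−ω)·-0.9000 + ω·0.5412 = 0.1088

(-1.3100, -1.7310, 0.1088)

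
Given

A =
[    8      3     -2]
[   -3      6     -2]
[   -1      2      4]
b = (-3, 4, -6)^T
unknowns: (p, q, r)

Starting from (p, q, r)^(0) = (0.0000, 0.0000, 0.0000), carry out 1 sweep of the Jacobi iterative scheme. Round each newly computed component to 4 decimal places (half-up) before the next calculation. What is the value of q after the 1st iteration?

0.6667

Iteration 1:
  p = (-3 - (3)·0.0000 - (-2)·0.0000) / (8) = -0.3750
  q = (4 - (-3)·0.0000 - (-2)·0.0000) / (6) = 0.6667
  r = (-6 - (-1)·0.0000 - (2)·0.0000) / (4) = -1.5000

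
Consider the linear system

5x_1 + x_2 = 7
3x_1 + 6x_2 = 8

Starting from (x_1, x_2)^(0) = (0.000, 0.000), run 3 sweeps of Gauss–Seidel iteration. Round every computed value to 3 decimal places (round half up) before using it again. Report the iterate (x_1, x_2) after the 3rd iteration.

(1.261, 0.703)

Iteration 1:
  x_1 = (7 - (1)·0.000) / (5) = 1.400
  x_2 = (8 - (3)·1.400) / (6) = 0.633
Iteration 2:
  x_1 = (7 - (1)·0.633) / (5) = 1.273
  x_2 = (8 - (3)·1.273) / (6) = 0.697
Iteration 3:
  x_1 = (7 - (1)·0.697) / (5) = 1.261
  x_2 = (8 - (3)·1.261) / (6) = 0.703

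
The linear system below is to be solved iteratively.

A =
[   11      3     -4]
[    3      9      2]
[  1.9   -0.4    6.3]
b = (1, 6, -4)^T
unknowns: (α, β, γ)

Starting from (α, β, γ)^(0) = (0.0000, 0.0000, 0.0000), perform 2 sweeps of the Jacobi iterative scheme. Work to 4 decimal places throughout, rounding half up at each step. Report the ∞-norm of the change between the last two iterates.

Iteration 1:
  α = (1 - (3)·0.0000 - (-4)·0.0000) / (11) = 0.0909
  β = (6 - (3)·0.0000 - (2)·0.0000) / (9) = 0.6667
  γ = (-4 - (1.9)·0.0000 - (-0.4)·0.0000) / (6.3) = -0.6349
Iteration 2:
  α = (1 - (3)·0.6667 - (-4)·-0.6349) / (11) = -0.3218
  β = (6 - (3)·0.0909 - (2)·-0.6349) / (9) = 0.7775
  γ = (-4 - (1.9)·0.0909 - (-0.4)·0.6667) / (6.3) = -0.6200
Change: (-0.4127, 0.1108, 0.0149) → max |·| = 0.4127

0.4127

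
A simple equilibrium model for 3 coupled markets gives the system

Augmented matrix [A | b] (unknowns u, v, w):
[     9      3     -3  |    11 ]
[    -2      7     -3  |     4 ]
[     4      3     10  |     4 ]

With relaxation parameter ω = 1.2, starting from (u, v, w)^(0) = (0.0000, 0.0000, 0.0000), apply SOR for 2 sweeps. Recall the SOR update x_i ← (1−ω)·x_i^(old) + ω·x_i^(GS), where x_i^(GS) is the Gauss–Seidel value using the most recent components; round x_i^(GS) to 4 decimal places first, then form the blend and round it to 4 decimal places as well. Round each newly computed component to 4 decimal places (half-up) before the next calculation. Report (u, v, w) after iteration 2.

Iteration 1:
  u: GS value = (11 - (3)·0.0000 - (-3)·0.0000) / (9) = 1.2222;  u ← (1−ω)·0.0000 + ω·1.2222 = 1.4666
  v: GS value = (4 - (-2)·1.4666 - (-3)·0.0000) / (7) = 0.9905;  v ← (1−ω)·0.0000 + ω·0.9905 = 1.1886
  w: GS value = (4 - (4)·1.4666 - (3)·1.1886) / (10) = -0.5432;  w ← (1−ω)·0.0000 + ω·-0.5432 = -0.6518
Iteration 2:
  u: GS value = (11 - (3)·1.1886 - (-3)·-0.6518) / (9) = 0.6088;  u ← (1−ω)·1.4666 + ω·0.6088 = 0.4372
  v: GS value = (4 - (-2)·0.4372 - (-3)·-0.6518) / (7) = 0.4170;  v ← (1−ω)·1.1886 + ω·0.4170 = 0.2627
  w: GS value = (4 - (4)·0.4372 - (3)·0.2627) / (10) = 0.1463;  w ← (1−ω)·-0.6518 + ω·0.1463 = 0.3059

(0.4372, 0.2627, 0.3059)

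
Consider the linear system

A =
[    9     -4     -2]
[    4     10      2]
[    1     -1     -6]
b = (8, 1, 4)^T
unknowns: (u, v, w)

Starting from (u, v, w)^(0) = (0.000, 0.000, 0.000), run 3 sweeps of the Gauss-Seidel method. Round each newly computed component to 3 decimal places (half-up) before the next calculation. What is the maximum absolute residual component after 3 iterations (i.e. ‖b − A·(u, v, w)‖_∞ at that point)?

Iteration 1:
  u = (8 - (-4)·0.000 - (-2)·0.000) / (9) = 0.889
  v = (1 - (4)·0.889 - (2)·0.000) / (10) = -0.256
  w = (4 - (1)·0.889 - (-1)·-0.256) / (-6) = -0.476
Iteration 2:
  u = (8 - (-4)·-0.256 - (-2)·-0.476) / (9) = 0.669
  v = (1 - (4)·0.669 - (2)·-0.476) / (10) = -0.072
  w = (4 - (1)·0.669 - (-1)·-0.072) / (-6) = -0.543
Iteration 3:
  u = (8 - (-4)·-0.072 - (-2)·-0.543) / (9) = 0.736
  v = (1 - (4)·0.736 - (2)·-0.543) / (10) = -0.086
  w = (4 - (1)·0.736 - (-1)·-0.086) / (-6) = -0.530
Residual b − A·x = (-0.028, -0.024, -0.002); ∞-norm = 0.028

0.028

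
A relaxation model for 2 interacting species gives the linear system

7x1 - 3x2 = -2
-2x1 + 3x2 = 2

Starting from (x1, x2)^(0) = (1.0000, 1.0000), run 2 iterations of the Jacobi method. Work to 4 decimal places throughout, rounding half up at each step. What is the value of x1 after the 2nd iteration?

0.2857

Iteration 1:
  x1 = (-2 - (-3)·1.0000) / (7) = 0.1429
  x2 = (2 - (-2)·1.0000) / (3) = 1.3333
Iteration 2:
  x1 = (-2 - (-3)·1.3333) / (7) = 0.2857
  x2 = (2 - (-2)·0.1429) / (3) = 0.7619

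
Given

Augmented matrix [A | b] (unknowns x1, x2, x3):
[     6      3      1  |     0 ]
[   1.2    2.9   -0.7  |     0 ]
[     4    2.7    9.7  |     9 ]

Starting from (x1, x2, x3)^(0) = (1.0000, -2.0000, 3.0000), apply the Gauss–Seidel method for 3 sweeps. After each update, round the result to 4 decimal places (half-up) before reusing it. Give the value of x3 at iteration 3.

Iteration 1:
  x1 = (0 - (3)·-2.0000 - (1)·3.0000) / (6) = 0.5000
  x2 = (0 - (1.2)·0.5000 - (-0.7)·3.0000) / (2.9) = 0.5172
  x3 = (9 - (4)·0.5000 - (2.7)·0.5172) / (9.7) = 0.5777
Iteration 2:
  x1 = (0 - (3)·0.5172 - (1)·0.5777) / (6) = -0.3549
  x2 = (0 - (1.2)·-0.3549 - (-0.7)·0.5777) / (2.9) = 0.2863
  x3 = (9 - (4)·-0.3549 - (2.7)·0.2863) / (9.7) = 0.9945
Iteration 3:
  x1 = (0 - (3)·0.2863 - (1)·0.9945) / (6) = -0.3089
  x2 = (0 - (1.2)·-0.3089 - (-0.7)·0.9945) / (2.9) = 0.3679
  x3 = (9 - (4)·-0.3089 - (2.7)·0.3679) / (9.7) = 0.9528

0.9528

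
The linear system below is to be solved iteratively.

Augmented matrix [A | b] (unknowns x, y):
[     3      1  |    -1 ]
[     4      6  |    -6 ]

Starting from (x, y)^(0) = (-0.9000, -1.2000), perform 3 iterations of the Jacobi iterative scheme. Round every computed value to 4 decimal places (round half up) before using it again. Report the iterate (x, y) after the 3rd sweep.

Iteration 1:
  x = (-1 - (1)·-1.2000) / (3) = 0.0667
  y = (-6 - (4)·-0.9000) / (6) = -0.4000
Iteration 2:
  x = (-1 - (1)·-0.4000) / (3) = -0.2000
  y = (-6 - (4)·0.0667) / (6) = -1.0445
Iteration 3:
  x = (-1 - (1)·-1.0445) / (3) = 0.0148
  y = (-6 - (4)·-0.2000) / (6) = -0.8667

(0.0148, -0.8667)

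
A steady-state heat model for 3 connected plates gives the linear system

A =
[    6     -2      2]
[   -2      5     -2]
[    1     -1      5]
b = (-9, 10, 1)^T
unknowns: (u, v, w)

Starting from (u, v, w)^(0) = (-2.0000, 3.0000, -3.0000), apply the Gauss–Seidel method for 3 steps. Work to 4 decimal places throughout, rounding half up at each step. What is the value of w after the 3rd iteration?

0.8086

Iteration 1:
  u = (-9 - (-2)·3.0000 - (2)·-3.0000) / (6) = 0.5000
  v = (10 - (-2)·0.5000 - (-2)·-3.0000) / (5) = 1.0000
  w = (1 - (1)·0.5000 - (-1)·1.0000) / (5) = 0.3000
Iteration 2:
  u = (-9 - (-2)·1.0000 - (2)·0.3000) / (6) = -1.2667
  v = (10 - (-2)·-1.2667 - (-2)·0.3000) / (5) = 1.6133
  w = (1 - (1)·-1.2667 - (-1)·1.6133) / (5) = 0.7760
Iteration 3:
  u = (-9 - (-2)·1.6133 - (2)·0.7760) / (6) = -1.2209
  v = (10 - (-2)·-1.2209 - (-2)·0.7760) / (5) = 1.8220
  w = (1 - (1)·-1.2209 - (-1)·1.8220) / (5) = 0.8086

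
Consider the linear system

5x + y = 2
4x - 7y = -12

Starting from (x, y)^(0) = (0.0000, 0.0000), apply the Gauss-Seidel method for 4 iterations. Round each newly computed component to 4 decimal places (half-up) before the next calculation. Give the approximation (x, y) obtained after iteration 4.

Iteration 1:
  x = (2 - (1)·0.0000) / (5) = 0.4000
  y = (-12 - (4)·0.4000) / (-7) = 1.9429
Iteration 2:
  x = (2 - (1)·1.9429) / (5) = 0.0114
  y = (-12 - (4)·0.0114) / (-7) = 1.7208
Iteration 3:
  x = (2 - (1)·1.7208) / (5) = 0.0558
  y = (-12 - (4)·0.0558) / (-7) = 1.7462
Iteration 4:
  x = (2 - (1)·1.7462) / (5) = 0.0508
  y = (-12 - (4)·0.0508) / (-7) = 1.7433

(0.0508, 1.7433)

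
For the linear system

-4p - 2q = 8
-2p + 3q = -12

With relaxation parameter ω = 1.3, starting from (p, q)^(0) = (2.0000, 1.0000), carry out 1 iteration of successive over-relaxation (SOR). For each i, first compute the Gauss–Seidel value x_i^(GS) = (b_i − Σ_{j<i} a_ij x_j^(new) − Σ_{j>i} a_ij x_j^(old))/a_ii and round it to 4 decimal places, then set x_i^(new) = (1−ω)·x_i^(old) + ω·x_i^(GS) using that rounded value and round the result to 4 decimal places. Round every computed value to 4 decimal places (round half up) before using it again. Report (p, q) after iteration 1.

Iteration 1:
  p: GS value = (8 - (-2)·1.0000) / (-4) = -2.5000;  p ← (1−ω)·2.0000 + ω·-2.5000 = -3.8500
  q: GS value = (-12 - (-2)·-3.8500) / (3) = -6.5667;  q ← (1−ω)·1.0000 + ω·-6.5667 = -8.8367

(-3.8500, -8.8367)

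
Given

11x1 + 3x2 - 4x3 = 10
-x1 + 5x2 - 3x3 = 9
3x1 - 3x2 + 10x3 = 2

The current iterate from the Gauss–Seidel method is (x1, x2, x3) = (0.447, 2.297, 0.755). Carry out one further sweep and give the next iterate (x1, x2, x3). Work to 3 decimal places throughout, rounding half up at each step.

One sweep:
  x1 = (10 - (3)·2.297 - (-4)·0.755) / (11) = 0.557
  x2 = (9 - (-1)·0.557 - (-3)·0.755) / (5) = 2.364
  x3 = (2 - (3)·0.557 - (-3)·2.364) / (10) = 0.742

(0.557, 2.364, 0.742)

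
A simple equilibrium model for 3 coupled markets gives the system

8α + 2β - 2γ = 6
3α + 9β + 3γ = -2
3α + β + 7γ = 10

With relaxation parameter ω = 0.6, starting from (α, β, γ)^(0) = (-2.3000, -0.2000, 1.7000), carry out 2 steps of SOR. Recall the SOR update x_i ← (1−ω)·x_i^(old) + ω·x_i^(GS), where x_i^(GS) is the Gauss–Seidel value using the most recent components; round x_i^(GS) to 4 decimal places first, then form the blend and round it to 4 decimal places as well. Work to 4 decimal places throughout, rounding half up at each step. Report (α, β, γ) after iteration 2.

(0.6978, -0.8052, 1.3983)

Iteration 1:
  α: GS value = (6 - (2)·-0.2000 - (-2)·1.7000) / (8) = 1.2250;  α ← (1−ω)·-2.3000 + ω·1.2250 = -0.1850
  β: GS value = (-2 - (3)·-0.1850 - (3)·1.7000) / (9) = -0.7272;  β ← (1−ω)·-0.2000 + ω·-0.7272 = -0.5163
  γ: GS value = (10 - (3)·-0.1850 - (1)·-0.5163) / (7) = 1.5816;  γ ← (1−ω)·1.7000 + ω·1.5816 = 1.6290
Iteration 2:
  α: GS value = (6 - (2)·-0.5163 - (-2)·1.6290) / (8) = 1.2863;  α ← (1−ω)·-0.1850 + ω·1.2863 = 0.6978
  β: GS value = (-2 - (3)·0.6978 - (3)·1.6290) / (9) = -0.9978;  β ← (1−ω)·-0.5163 + ω·-0.9978 = -0.8052
  γ: GS value = (10 - (3)·0.6978 - (1)·-0.8052) / (7) = 1.2445;  γ ← (1−ω)·1.6290 + ω·1.2445 = 1.3983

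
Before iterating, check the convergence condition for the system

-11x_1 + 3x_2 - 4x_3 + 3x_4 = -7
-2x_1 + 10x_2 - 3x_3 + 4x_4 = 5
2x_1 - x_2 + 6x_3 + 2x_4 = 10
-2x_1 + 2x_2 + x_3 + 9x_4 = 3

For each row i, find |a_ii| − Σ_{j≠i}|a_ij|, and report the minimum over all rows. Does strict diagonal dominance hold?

row 1: |-11| − (3+4+3) = 1
row 2: |10| − (2+3+4) = 1
row 3: |6| − (2+1+2) = 1
row 4: |9| − (2+2+1) = 4
minimum over rows = 1 → strictly diagonally dominant (convergence guaranteed)

1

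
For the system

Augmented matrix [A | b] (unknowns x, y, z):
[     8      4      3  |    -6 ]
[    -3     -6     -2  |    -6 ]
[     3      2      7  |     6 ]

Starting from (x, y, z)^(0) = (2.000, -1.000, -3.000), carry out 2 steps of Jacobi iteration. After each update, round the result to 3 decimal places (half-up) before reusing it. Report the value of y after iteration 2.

0.467

Iteration 1:
  x = (-6 - (4)·-1.000 - (3)·-3.000) / (8) = 0.875
  y = (-6 - (-3)·2.000 - (-2)·-3.000) / (-6) = 1.000
  z = (6 - (3)·2.000 - (2)·-1.000) / (7) = 0.286
Iteration 2:
  x = (-6 - (4)·1.000 - (3)·0.286) / (8) = -1.357
  y = (-6 - (-3)·0.875 - (-2)·0.286) / (-6) = 0.467
  z = (6 - (3)·0.875 - (2)·1.000) / (7) = 0.196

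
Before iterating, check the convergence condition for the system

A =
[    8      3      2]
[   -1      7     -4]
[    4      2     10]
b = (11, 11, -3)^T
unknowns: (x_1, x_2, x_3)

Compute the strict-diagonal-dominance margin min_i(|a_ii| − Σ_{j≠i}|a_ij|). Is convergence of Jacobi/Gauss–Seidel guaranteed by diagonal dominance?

row 1: |8| − (3+2) = 3
row 2: |7| − (1+4) = 2
row 3: |10| − (4+2) = 4
minimum over rows = 2 → strictly diagonally dominant (convergence guaranteed)

2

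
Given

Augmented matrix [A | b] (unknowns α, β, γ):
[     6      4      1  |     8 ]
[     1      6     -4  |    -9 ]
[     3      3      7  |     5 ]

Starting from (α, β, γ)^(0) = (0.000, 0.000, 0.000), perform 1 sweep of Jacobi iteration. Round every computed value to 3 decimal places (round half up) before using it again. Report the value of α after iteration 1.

Iteration 1:
  α = (8 - (4)·0.000 - (1)·0.000) / (6) = 1.333
  β = (-9 - (1)·0.000 - (-4)·0.000) / (6) = -1.500
  γ = (5 - (3)·0.000 - (3)·0.000) / (7) = 0.714

1.333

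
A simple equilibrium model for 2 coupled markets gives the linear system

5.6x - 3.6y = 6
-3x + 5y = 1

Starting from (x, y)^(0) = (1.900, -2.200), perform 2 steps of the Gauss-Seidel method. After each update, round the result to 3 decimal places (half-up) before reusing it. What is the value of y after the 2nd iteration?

Iteration 1:
  x = (6 - (-3.6)·-2.200) / (5.6) = -0.343
  y = (1 - (-3)·-0.343) / (5) = -0.006
Iteration 2:
  x = (6 - (-3.6)·-0.006) / (5.6) = 1.068
  y = (1 - (-3)·1.068) / (5) = 0.841

0.841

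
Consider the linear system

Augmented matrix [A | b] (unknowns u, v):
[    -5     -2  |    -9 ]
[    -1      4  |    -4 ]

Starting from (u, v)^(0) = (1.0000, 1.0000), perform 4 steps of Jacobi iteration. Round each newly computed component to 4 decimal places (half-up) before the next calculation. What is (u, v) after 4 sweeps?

Iteration 1:
  u = (-9 - (-2)·1.0000) / (-5) = 1.4000
  v = (-4 - (-1)·1.0000) / (4) = -0.7500
Iteration 2:
  u = (-9 - (-2)·-0.7500) / (-5) = 2.1000
  v = (-4 - (-1)·1.4000) / (4) = -0.6500
Iteration 3:
  u = (-9 - (-2)·-0.6500) / (-5) = 2.0600
  v = (-4 - (-1)·2.1000) / (4) = -0.4750
Iteration 4:
  u = (-9 - (-2)·-0.4750) / (-5) = 1.9900
  v = (-4 - (-1)·2.0600) / (4) = -0.4850

(1.9900, -0.4850)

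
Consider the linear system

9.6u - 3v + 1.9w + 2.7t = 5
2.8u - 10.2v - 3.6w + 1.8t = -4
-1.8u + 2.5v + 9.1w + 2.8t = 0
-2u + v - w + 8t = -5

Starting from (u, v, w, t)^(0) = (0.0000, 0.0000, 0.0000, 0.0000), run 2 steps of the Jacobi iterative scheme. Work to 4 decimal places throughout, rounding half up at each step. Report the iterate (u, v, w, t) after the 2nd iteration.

(0.8192, 0.4248, 0.1876, -0.5438)

Iteration 1:
  u = (5 - (-3)·0.0000 - (1.9)·0.0000 - (2.7)·0.0000) / (9.6) = 0.5208
  v = (-4 - (2.8)·0.0000 - (-3.6)·0.0000 - (1.8)·0.0000) / (-10.2) = 0.3922
  w = (0 - (-1.8)·0.0000 - (2.5)·0.0000 - (2.8)·0.0000) / (9.1) = 0.0000
  t = (-5 - (-2)·0.0000 - (1)·0.0000 - (-1)·0.0000) / (8) = -0.6250
Iteration 2:
  u = (5 - (-3)·0.3922 - (1.9)·0.0000 - (2.7)·-0.6250) / (9.6) = 0.8192
  v = (-4 - (2.8)·0.5208 - (-3.6)·0.0000 - (1.8)·-0.6250) / (-10.2) = 0.4248
  w = (0 - (-1.8)·0.5208 - (2.5)·0.3922 - (2.8)·-0.6250) / (9.1) = 0.1876
  t = (-5 - (-2)·0.5208 - (1)·0.3922 - (-1)·0.0000) / (8) = -0.5438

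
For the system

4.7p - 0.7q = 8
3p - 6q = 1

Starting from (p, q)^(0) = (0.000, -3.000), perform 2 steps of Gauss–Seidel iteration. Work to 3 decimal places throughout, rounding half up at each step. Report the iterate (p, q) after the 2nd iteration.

(1.771, 0.719)

Iteration 1:
  p = (8 - (-0.7)·-3.000) / (4.7) = 1.255
  q = (1 - (3)·1.255) / (-6) = 0.461
Iteration 2:
  p = (8 - (-0.7)·0.461) / (4.7) = 1.771
  q = (1 - (3)·1.771) / (-6) = 0.719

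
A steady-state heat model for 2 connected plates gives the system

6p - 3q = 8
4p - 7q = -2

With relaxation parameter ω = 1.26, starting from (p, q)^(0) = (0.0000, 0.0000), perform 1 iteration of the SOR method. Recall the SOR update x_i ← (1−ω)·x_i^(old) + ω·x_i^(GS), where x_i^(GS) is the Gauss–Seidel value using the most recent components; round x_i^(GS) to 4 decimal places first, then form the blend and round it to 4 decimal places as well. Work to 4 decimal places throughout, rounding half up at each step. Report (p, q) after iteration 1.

(1.6800, 1.5696)

Iteration 1:
  p: GS value = (8 - (-3)·0.0000) / (6) = 1.3333;  p ← (1−ω)·0.0000 + ω·1.3333 = 1.6800
  q: GS value = (-2 - (4)·1.6800) / (-7) = 1.2457;  q ← (1−ω)·0.0000 + ω·1.2457 = 1.5696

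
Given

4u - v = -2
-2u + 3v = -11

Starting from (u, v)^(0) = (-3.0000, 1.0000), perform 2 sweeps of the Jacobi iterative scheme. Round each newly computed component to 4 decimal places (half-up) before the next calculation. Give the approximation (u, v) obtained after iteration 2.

(-1.9167, -3.8333)

Iteration 1:
  u = (-2 - (-1)·1.0000) / (4) = -0.2500
  v = (-11 - (-2)·-3.0000) / (3) = -5.6667
Iteration 2:
  u = (-2 - (-1)·-5.6667) / (4) = -1.9167
  v = (-11 - (-2)·-0.2500) / (3) = -3.8333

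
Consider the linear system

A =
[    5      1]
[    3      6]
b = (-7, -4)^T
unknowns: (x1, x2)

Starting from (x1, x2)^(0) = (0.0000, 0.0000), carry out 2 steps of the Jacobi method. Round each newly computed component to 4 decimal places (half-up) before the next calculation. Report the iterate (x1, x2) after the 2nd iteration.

(-1.2667, 0.0333)

Iteration 1:
  x1 = (-7 - (1)·0.0000) / (5) = -1.4000
  x2 = (-4 - (3)·0.0000) / (6) = -0.6667
Iteration 2:
  x1 = (-7 - (1)·-0.6667) / (5) = -1.2667
  x2 = (-4 - (3)·-1.4000) / (6) = 0.0333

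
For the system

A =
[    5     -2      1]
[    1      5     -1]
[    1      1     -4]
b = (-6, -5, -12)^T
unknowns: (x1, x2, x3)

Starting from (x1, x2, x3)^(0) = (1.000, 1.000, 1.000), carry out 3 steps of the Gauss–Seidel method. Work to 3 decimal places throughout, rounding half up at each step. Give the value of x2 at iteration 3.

Iteration 1:
  x1 = (-6 - (-2)·1.000 - (1)·1.000) / (5) = -1.000
  x2 = (-5 - (1)·-1.000 - (-1)·1.000) / (5) = -0.600
  x3 = (-12 - (1)·-1.000 - (1)·-0.600) / (-4) = 2.600
Iteration 2:
  x1 = (-6 - (-2)·-0.600 - (1)·2.600) / (5) = -1.960
  x2 = (-5 - (1)·-1.960 - (-1)·2.600) / (5) = -0.088
  x3 = (-12 - (1)·-1.960 - (1)·-0.088) / (-4) = 2.488
Iteration 3:
  x1 = (-6 - (-2)·-0.088 - (1)·2.488) / (5) = -1.733
  x2 = (-5 - (1)·-1.733 - (-1)·2.488) / (5) = -0.156
  x3 = (-12 - (1)·-1.733 - (1)·-0.156) / (-4) = 2.528

-0.156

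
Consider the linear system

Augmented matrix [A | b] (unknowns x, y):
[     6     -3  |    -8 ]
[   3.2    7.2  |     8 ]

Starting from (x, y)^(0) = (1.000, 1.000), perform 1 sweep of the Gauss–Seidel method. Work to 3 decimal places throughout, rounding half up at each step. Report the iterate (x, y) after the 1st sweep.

Iteration 1:
  x = (-8 - (-3)·1.000) / (6) = -0.833
  y = (8 - (3.2)·-0.833) / (7.2) = 1.481

(-0.833, 1.481)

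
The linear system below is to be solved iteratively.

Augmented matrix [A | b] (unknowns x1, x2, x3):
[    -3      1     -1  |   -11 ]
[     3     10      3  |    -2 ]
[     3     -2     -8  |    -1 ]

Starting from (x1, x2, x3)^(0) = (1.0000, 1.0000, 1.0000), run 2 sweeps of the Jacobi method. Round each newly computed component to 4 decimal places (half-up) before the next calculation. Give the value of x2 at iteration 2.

Iteration 1:
  x1 = (-11 - (1)·1.0000 - (-1)·1.0000) / (-3) = 3.6667
  x2 = (-2 - (3)·1.0000 - (3)·1.0000) / (10) = -0.8000
  x3 = (-1 - (3)·1.0000 - (-2)·1.0000) / (-8) = 0.2500
Iteration 2:
  x1 = (-11 - (1)·-0.8000 - (-1)·0.2500) / (-3) = 3.3167
  x2 = (-2 - (3)·3.6667 - (3)·0.2500) / (10) = -1.3750
  x3 = (-1 - (3)·3.6667 - (-2)·-0.8000) / (-8) = 1.7000

-1.3750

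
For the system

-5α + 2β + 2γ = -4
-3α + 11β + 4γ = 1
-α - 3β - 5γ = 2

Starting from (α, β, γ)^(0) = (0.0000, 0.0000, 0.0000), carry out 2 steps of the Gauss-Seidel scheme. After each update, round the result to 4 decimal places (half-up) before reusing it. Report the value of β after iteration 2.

0.5326

Iteration 1:
  α = (-4 - (2)·0.0000 - (2)·0.0000) / (-5) = 0.8000
  β = (1 - (-3)·0.8000 - (4)·0.0000) / (11) = 0.3091
  γ = (2 - (-1)·0.8000 - (-3)·0.3091) / (-5) = -0.7455
Iteration 2:
  α = (-4 - (2)·0.3091 - (2)·-0.7455) / (-5) = 0.6254
  β = (1 - (-3)·0.6254 - (4)·-0.7455) / (11) = 0.5326
  γ = (2 - (-1)·0.6254 - (-3)·0.5326) / (-5) = -0.8446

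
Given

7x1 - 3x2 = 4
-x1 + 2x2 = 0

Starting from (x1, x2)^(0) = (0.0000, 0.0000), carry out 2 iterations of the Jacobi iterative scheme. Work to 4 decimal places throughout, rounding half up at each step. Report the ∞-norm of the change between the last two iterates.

Iteration 1:
  x1 = (4 - (-3)·0.0000) / (7) = 0.5714
  x2 = (0 - (-1)·0.0000) / (2) = 0.0000
Iteration 2:
  x1 = (4 - (-3)·0.0000) / (7) = 0.5714
  x2 = (0 - (-1)·0.5714) / (2) = 0.2857
Change: (0.0000, 0.2857) → max |·| = 0.2857

0.2857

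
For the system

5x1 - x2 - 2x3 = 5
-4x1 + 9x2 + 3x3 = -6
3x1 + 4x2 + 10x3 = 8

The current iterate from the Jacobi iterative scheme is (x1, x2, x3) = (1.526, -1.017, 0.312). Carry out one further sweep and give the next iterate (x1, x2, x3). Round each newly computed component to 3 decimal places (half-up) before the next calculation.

(0.921, -0.092, 0.749)

One sweep:
  x1 = (5 - (-1)·-1.017 - (-2)·0.312) / (5) = 0.921
  x2 = (-6 - (-4)·1.526 - (3)·0.312) / (9) = -0.092
  x3 = (8 - (3)·1.526 - (4)·-1.017) / (10) = 0.749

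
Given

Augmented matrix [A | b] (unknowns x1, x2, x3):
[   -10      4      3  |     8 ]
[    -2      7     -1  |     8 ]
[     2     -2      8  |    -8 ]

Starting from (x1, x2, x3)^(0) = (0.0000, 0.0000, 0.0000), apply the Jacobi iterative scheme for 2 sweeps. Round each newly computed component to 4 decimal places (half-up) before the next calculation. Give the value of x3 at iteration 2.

Iteration 1:
  x1 = (8 - (4)·0.0000 - (3)·0.0000) / (-10) = -0.8000
  x2 = (8 - (-2)·0.0000 - (-1)·0.0000) / (7) = 1.1429
  x3 = (-8 - (2)·0.0000 - (-2)·0.0000) / (8) = -1.0000
Iteration 2:
  x1 = (8 - (4)·1.1429 - (3)·-1.0000) / (-10) = -0.6428
  x2 = (8 - (-2)·-0.8000 - (-1)·-1.0000) / (7) = 0.7714
  x3 = (-8 - (2)·-0.8000 - (-2)·1.1429) / (8) = -0.5143

-0.5143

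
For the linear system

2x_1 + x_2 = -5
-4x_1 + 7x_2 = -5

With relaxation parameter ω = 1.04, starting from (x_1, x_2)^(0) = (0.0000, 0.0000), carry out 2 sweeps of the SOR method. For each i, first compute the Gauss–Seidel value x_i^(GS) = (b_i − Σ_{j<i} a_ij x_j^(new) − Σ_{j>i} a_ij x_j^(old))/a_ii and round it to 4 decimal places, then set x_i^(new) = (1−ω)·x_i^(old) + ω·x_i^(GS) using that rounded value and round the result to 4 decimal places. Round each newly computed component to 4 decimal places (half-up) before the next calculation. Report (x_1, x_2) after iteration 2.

Iteration 1:
  x_1: GS value = (-5 - (1)·0.0000) / (2) = -2.5000;  x_1 ← (1−ω)·0.0000 + ω·-2.5000 = -2.6000
  x_2: GS value = (-5 - (-4)·-2.6000) / (7) = -2.2000;  x_2 ← (1−ω)·0.0000 + ω·-2.2000 = -2.2880
Iteration 2:
  x_1: GS value = (-5 - (1)·-2.2880) / (2) = -1.3560;  x_1 ← (1−ω)·-2.6000 + ω·-1.3560 = -1.3062
  x_2: GS value = (-5 - (-4)·-1.3062) / (7) = -1.4607;  x_2 ← (1−ω)·-2.2880 + ω·-1.4607 = -1.4276

(-1.3062, -1.4276)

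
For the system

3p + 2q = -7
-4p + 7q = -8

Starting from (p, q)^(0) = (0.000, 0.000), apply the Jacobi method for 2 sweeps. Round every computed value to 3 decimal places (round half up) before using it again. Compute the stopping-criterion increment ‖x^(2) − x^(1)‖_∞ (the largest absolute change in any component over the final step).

Iteration 1:
  p = (-7 - (2)·0.000) / (3) = -2.333
  q = (-8 - (-4)·0.000) / (7) = -1.143
Iteration 2:
  p = (-7 - (2)·-1.143) / (3) = -1.571
  q = (-8 - (-4)·-2.333) / (7) = -2.476
Change: (0.762, -1.333) → max |·| = 1.333

1.333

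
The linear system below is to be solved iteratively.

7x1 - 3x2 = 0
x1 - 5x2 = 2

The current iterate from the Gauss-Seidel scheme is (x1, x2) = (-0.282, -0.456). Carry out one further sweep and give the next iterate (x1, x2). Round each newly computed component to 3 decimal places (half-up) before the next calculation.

(-0.195, -0.439)

One sweep:
  x1 = (0 - (-3)·-0.456) / (7) = -0.195
  x2 = (2 - (1)·-0.195) / (-5) = -0.439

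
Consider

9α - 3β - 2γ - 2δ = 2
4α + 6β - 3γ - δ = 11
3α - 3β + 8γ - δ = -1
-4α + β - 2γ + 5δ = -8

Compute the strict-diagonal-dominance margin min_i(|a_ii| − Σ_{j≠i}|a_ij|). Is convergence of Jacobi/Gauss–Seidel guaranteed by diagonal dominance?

-2

row 1: |9| − (3+2+2) = 2
row 2: |6| − (4+3+1) = -2
row 3: |8| − (3+3+1) = 1
row 4: |5| − (4+1+2) = -2
minimum over rows = -2 → not strictly diagonally dominant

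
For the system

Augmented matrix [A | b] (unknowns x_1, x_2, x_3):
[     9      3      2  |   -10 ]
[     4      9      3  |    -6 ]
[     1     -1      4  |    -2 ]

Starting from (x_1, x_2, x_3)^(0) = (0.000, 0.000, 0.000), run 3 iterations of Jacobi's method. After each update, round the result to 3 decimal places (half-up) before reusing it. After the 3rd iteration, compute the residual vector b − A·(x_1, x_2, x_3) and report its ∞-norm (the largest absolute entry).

0.732

Iteration 1:
  x_1 = (-10 - (3)·0.000 - (2)·0.000) / (9) = -1.111
  x_2 = (-6 - (4)·0.000 - (3)·0.000) / (9) = -0.667
  x_3 = (-2 - (1)·0.000 - (-1)·0.000) / (4) = -0.500
Iteration 2:
  x_1 = (-10 - (3)·-0.667 - (2)·-0.500) / (9) = -0.778
  x_2 = (-6 - (4)·-1.111 - (3)·-0.500) / (9) = -0.006
  x_3 = (-2 - (1)·-1.111 - (-1)·-0.667) / (4) = -0.389
Iteration 3:
  x_1 = (-10 - (3)·-0.006 - (2)·-0.389) / (9) = -1.023
  x_2 = (-6 - (4)·-0.778 - (3)·-0.389) / (9) = -0.191
  x_3 = (-2 - (1)·-0.778 - (-1)·-0.006) / (4) = -0.307
Residual b − A·x = (0.394, 0.732, 0.060); ∞-norm = 0.732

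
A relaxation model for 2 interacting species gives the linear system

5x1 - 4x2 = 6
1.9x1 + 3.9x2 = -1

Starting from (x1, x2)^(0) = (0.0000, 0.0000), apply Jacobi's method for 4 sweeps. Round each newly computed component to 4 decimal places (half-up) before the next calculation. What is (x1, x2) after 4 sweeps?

(0.6071, -0.5133)

Iteration 1:
  x1 = (6 - (-4)·0.0000) / (5) = 1.2000
  x2 = (-1 - (1.9)·0.0000) / (3.9) = -0.2564
Iteration 2:
  x1 = (6 - (-4)·-0.2564) / (5) = 0.9949
  x2 = (-1 - (1.9)·1.2000) / (3.9) = -0.8410
Iteration 3:
  x1 = (6 - (-4)·-0.8410) / (5) = 0.5272
  x2 = (-1 - (1.9)·0.9949) / (3.9) = -0.7411
Iteration 4:
  x1 = (6 - (-4)·-0.7411) / (5) = 0.6071
  x2 = (-1 - (1.9)·0.5272) / (3.9) = -0.5133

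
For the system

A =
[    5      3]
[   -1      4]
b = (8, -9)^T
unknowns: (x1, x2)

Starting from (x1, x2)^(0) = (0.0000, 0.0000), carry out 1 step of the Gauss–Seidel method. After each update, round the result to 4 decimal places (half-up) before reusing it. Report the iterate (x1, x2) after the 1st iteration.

(1.6000, -1.8500)

Iteration 1:
  x1 = (8 - (3)·0.0000) / (5) = 1.6000
  x2 = (-9 - (-1)·1.6000) / (4) = -1.8500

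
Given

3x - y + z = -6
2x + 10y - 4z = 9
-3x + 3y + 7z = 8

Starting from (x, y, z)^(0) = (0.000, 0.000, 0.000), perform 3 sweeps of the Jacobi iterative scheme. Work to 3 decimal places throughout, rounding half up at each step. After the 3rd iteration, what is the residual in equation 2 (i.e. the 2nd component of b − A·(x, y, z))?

-3.006

Iteration 1:
  x = (-6 - (-1)·0.000 - (1)·0.000) / (3) = -2.000
  y = (9 - (2)·0.000 - (-4)·0.000) / (10) = 0.900
  z = (8 - (-3)·0.000 - (3)·0.000) / (7) = 1.143
Iteration 2:
  x = (-6 - (-1)·0.900 - (1)·1.143) / (3) = -2.081
  y = (9 - (2)·-2.000 - (-4)·1.143) / (10) = 1.757
  z = (8 - (-3)·-2.000 - (3)·0.900) / (7) = -0.100
Iteration 3:
  x = (-6 - (-1)·1.757 - (1)·-0.100) / (3) = -1.381
  y = (9 - (2)·-2.081 - (-4)·-0.100) / (10) = 1.276
  z = (8 - (-3)·-2.081 - (3)·1.757) / (7) = -0.502
Residual b − A·x = (-0.079, -3.006, 3.543)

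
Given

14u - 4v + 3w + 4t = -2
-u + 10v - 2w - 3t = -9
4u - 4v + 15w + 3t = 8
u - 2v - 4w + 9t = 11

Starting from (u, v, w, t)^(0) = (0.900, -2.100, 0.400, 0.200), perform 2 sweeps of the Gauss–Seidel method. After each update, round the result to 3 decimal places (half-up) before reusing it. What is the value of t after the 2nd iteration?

Iteration 1:
  u = (-2 - (-4)·-2.100 - (3)·0.400 - (4)·0.200) / (14) = -0.886
  v = (-9 - (-1)·-0.886 - (-2)·0.400 - (-3)·0.200) / (10) = -0.849
  w = (8 - (4)·-0.886 - (-4)·-0.849 - (3)·0.200) / (15) = 0.503
  t = (11 - (1)·-0.886 - (-2)·-0.849 - (-4)·0.503) / (9) = 1.356
Iteration 2:
  u = (-2 - (-4)·-0.849 - (3)·0.503 - (4)·1.356) / (14) = -0.881
  v = (-9 - (-1)·-0.881 - (-2)·0.503 - (-3)·1.356) / (10) = -0.481
  w = (8 - (4)·-0.881 - (-4)·-0.481 - (3)·1.356) / (15) = 0.369
  t = (11 - (1)·-0.881 - (-2)·-0.481 - (-4)·0.369) / (9) = 1.377

1.377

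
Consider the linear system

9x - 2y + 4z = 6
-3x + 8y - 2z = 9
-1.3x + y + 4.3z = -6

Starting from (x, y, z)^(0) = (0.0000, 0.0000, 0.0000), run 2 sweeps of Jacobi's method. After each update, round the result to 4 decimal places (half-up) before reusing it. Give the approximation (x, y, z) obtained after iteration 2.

Iteration 1:
  x = (6 - (-2)·0.0000 - (4)·0.0000) / (9) = 0.6667
  y = (9 - (-3)·0.0000 - (-2)·0.0000) / (8) = 1.1250
  z = (-6 - (-1.3)·0.0000 - (1)·0.0000) / (4.3) = -1.3953
Iteration 2:
  x = (6 - (-2)·1.1250 - (4)·-1.3953) / (9) = 1.5368
  y = (9 - (-3)·0.6667 - (-2)·-1.3953) / (8) = 1.0262
  z = (-6 - (-1.3)·0.6667 - (1)·1.1250) / (4.3) = -1.4554

(1.5368, 1.0262, -1.4554)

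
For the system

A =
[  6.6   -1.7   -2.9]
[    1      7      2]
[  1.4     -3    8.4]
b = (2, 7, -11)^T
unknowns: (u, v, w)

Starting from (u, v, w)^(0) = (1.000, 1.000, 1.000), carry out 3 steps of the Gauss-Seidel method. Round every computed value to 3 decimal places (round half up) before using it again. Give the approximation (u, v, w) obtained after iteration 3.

Iteration 1:
  u = (2 - (-1.7)·1.000 - (-2.9)·1.000) / (6.6) = 1.000
  v = (7 - (1)·1.000 - (2)·1.000) / (7) = 0.571
  w = (-11 - (1.4)·1.000 - (-3)·0.571) / (8.4) = -1.272
Iteration 2:
  u = (2 - (-1.7)·0.571 - (-2.9)·-1.272) / (6.6) = -0.109
  v = (7 - (1)·-0.109 - (2)·-1.272) / (7) = 1.379
  w = (-11 - (1.4)·-0.109 - (-3)·1.379) / (8.4) = -0.799
Iteration 3:
  u = (2 - (-1.7)·1.379 - (-2.9)·-0.799) / (6.6) = 0.307
  v = (7 - (1)·0.307 - (2)·-0.799) / (7) = 1.184
  w = (-11 - (1.4)·0.307 - (-3)·1.184) / (8.4) = -0.938

(0.307, 1.184, -0.938)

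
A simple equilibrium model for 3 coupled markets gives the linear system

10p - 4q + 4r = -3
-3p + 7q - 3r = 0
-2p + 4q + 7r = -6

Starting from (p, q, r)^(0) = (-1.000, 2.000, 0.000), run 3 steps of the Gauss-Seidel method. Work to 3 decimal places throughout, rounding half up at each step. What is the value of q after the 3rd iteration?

-0.348

Iteration 1:
  p = (-3 - (-4)·2.000 - (4)·0.000) / (10) = 0.500
  q = (0 - (-3)·0.500 - (-3)·0.000) / (7) = 0.214
  r = (-6 - (-2)·0.500 - (4)·0.214) / (7) = -0.837
Iteration 2:
  p = (-3 - (-4)·0.214 - (4)·-0.837) / (10) = 0.120
  q = (0 - (-3)·0.120 - (-3)·-0.837) / (7) = -0.307
  r = (-6 - (-2)·0.120 - (4)·-0.307) / (7) = -0.647
Iteration 3:
  p = (-3 - (-4)·-0.307 - (4)·-0.647) / (10) = -0.164
  q = (0 - (-3)·-0.164 - (-3)·-0.647) / (7) = -0.348
  r = (-6 - (-2)·-0.164 - (4)·-0.348) / (7) = -0.705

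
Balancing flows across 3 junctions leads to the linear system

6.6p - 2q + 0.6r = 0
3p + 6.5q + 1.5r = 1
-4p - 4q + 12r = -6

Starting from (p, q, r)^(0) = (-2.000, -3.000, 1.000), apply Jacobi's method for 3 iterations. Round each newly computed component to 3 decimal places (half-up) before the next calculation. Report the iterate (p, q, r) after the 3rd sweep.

Iteration 1:
  p = (0 - (-2)·-3.000 - (0.6)·1.000) / (6.6) = -1.000
  q = (1 - (3)·-2.000 - (1.5)·1.000) / (6.5) = 0.846
  r = (-6 - (-4)·-2.000 - (-4)·-3.000) / (12) = -2.167
Iteration 2:
  p = (0 - (-2)·0.846 - (0.6)·-2.167) / (6.6) = 0.453
  q = (1 - (3)·-1.000 - (1.5)·-2.167) / (6.5) = 1.115
  r = (-6 - (-4)·-1.000 - (-4)·0.846) / (12) = -0.551
Iteration 3:
  p = (0 - (-2)·1.115 - (0.6)·-0.551) / (6.6) = 0.388
  q = (1 - (3)·0.453 - (1.5)·-0.551) / (6.5) = 0.072
  r = (-6 - (-4)·0.453 - (-4)·1.115) / (12) = 0.023

(0.388, 0.072, 0.023)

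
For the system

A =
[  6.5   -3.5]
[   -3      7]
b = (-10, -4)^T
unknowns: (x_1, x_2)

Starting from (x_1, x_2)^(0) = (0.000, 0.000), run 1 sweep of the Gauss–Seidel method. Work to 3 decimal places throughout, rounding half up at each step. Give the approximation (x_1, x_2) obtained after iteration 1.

Iteration 1:
  x_1 = (-10 - (-3.5)·0.000) / (6.5) = -1.538
  x_2 = (-4 - (-3)·-1.538) / (7) = -1.231

(-1.538, -1.231)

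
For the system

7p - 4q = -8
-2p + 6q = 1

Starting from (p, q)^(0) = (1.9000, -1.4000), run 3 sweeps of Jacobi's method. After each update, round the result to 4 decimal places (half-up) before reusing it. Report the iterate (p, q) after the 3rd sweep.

Iteration 1:
  p = (-8 - (-4)·-1.4000) / (7) = -1.9429
  q = (1 - (-2)·1.9000) / (6) = 0.8000
Iteration 2:
  p = (-8 - (-4)·0.8000) / (7) = -0.6857
  q = (1 - (-2)·-1.9429) / (6) = -0.4810
Iteration 3:
  p = (-8 - (-4)·-0.4810) / (7) = -1.4177
  q = (1 - (-2)·-0.6857) / (6) = -0.0619

(-1.4177, -0.0619)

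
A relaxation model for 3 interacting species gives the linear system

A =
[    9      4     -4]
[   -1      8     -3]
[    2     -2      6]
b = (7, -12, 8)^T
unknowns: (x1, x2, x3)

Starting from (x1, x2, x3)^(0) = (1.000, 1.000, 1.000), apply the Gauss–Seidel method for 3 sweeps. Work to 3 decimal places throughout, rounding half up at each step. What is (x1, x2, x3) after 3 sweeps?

Iteration 1:
  x1 = (7 - (4)·1.000 - (-4)·1.000) / (9) = 0.778
  x2 = (-12 - (-1)·0.778 - (-3)·1.000) / (8) = -1.028
  x3 = (8 - (2)·0.778 - (-2)·-1.028) / (6) = 0.731
Iteration 2:
  x1 = (7 - (4)·-1.028 - (-4)·0.731) / (9) = 1.560
  x2 = (-12 - (-1)·1.560 - (-3)·0.731) / (8) = -1.031
  x3 = (8 - (2)·1.560 - (-2)·-1.031) / (6) = 0.470
Iteration 3:
  x1 = (7 - (4)·-1.031 - (-4)·0.470) / (9) = 1.445
  x2 = (-12 - (-1)·1.445 - (-3)·0.470) / (8) = -1.143
  x3 = (8 - (2)·1.445 - (-2)·-1.143) / (6) = 0.471

(1.445, -1.143, 0.471)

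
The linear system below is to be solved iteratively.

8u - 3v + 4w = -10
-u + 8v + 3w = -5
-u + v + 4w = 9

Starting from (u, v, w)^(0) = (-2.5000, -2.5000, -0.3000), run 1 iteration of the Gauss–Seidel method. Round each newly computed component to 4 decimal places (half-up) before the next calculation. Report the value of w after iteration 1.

1.9324

Iteration 1:
  u = (-10 - (-3)·-2.5000 - (4)·-0.3000) / (8) = -2.0375
  v = (-5 - (-1)·-2.0375 - (3)·-0.3000) / (8) = -0.7672
  w = (9 - (-1)·-2.0375 - (1)·-0.7672) / (4) = 1.9324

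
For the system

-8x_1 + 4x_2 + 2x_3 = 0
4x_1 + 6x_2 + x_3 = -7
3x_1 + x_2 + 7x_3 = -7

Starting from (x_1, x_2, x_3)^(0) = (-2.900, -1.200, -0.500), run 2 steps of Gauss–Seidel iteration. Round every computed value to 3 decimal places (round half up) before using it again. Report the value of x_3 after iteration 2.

Iteration 1:
  x_1 = (0 - (4)·-1.200 - (2)·-0.500) / (-8) = -0.725
  x_2 = (-7 - (4)·-0.725 - (1)·-0.500) / (6) = -0.600
  x_3 = (-7 - (3)·-0.725 - (1)·-0.600) / (7) = -0.604
Iteration 2:
  x_1 = (0 - (4)·-0.600 - (2)·-0.604) / (-8) = -0.451
  x_2 = (-7 - (4)·-0.451 - (1)·-0.604) / (6) = -0.765
  x_3 = (-7 - (3)·-0.451 - (1)·-0.765) / (7) = -0.697

-0.697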